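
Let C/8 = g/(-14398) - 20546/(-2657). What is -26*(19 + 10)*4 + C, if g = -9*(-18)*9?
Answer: -56521483280/19127743 ≈ -2954.9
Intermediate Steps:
g = 1458 (g = 162*9 = 1458)
C = 1167789608/19127743 (C = 8*(1458/(-14398) - 20546/(-2657)) = 8*(1458*(-1/14398) - 20546*(-1/2657)) = 8*(-729/7199 + 20546/2657) = 8*(145973701/19127743) = 1167789608/19127743 ≈ 61.052)
-26*(19 + 10)*4 + C = -26*(19 + 10)*4 + 1167789608/19127743 = -26*29*4 + 1167789608/19127743 = -754*4 + 1167789608/19127743 = -3016 + 1167789608/19127743 = -56521483280/19127743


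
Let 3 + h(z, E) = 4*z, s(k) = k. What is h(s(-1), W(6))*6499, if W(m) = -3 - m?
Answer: -45493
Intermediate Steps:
h(z, E) = -3 + 4*z
h(s(-1), W(6))*6499 = (-3 + 4*(-1))*6499 = (-3 - 4)*6499 = -7*6499 = -45493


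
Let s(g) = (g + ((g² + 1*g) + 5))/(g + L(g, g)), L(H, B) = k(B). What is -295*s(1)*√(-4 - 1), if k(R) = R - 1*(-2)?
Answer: -590*I*√5 ≈ -1319.3*I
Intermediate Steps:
k(R) = 2 + R (k(R) = R + 2 = 2 + R)
L(H, B) = 2 + B
s(g) = (5 + g² + 2*g)/(2 + 2*g) (s(g) = (g + ((g² + 1*g) + 5))/(g + (2 + g)) = (g + ((g² + g) + 5))/(2 + 2*g) = (g + ((g + g²) + 5))/(2 + 2*g) = (g + (5 + g + g²))/(2 + 2*g) = (5 + g² + 2*g)/(2 + 2*g))
-295*s(1)*√(-4 - 1) = -295*(5 + 1² + 2*1)/(2*(1 + 1))*√(-4 - 1) = -295*(½)*(5 + 1 + 2)/2*√(-5) = -295*(½)*(½)*8*I*√5 = -590*I*√5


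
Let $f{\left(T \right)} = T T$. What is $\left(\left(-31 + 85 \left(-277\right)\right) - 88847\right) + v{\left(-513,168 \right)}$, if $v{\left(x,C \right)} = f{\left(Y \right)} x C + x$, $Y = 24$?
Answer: $-49754920$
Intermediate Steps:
$f{\left(T \right)} = T^{2}$
$v{\left(x,C \right)} = x + 576 C x$ ($v{\left(x,C \right)} = 24^{2} x C + x = 576 x C + x = 576 C x + x = x + 576 C x$)
$\left(\left(-31 + 85 \left(-277\right)\right) - 88847\right) + v{\left(-513,168 \right)} = \left(\left(-31 + 85 \left(-277\right)\right) - 88847\right) - 513 \left(1 + 576 \cdot 168\right) = \left(\left(-31 - 23545\right) - 88847\right) - 513 \left(1 + 96768\right) = \left(-23576 - 88847\right) - 49642497 = -112423 - 49642497 = -49754920$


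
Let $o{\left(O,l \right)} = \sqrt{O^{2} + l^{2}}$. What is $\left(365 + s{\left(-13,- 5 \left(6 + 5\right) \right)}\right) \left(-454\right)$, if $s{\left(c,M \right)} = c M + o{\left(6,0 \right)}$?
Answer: $-493044$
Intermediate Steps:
$s{\left(c,M \right)} = 6 + M c$ ($s{\left(c,M \right)} = c M + \sqrt{6^{2} + 0^{2}} = M c + \sqrt{36 + 0} = M c + \sqrt{36} = M c + 6 = 6 + M c$)
$\left(365 + s{\left(-13,- 5 \left(6 + 5\right) \right)}\right) \left(-454\right) = \left(365 + \left(6 + - 5 \left(6 + 5\right) \left(-13\right)\right)\right) \left(-454\right) = \left(365 + \left(6 + \left(-5\right) 11 \left(-13\right)\right)\right) \left(-454\right) = \left(365 + \left(6 - -715\right)\right) \left(-454\right) = \left(365 + \left(6 + 715\right)\right) \left(-454\right) = \left(365 + 721\right) \left(-454\right) = 1086 \left(-454\right) = -493044$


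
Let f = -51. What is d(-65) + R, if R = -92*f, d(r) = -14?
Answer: 4678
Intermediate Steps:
R = 4692 (R = -92*(-51) = 4692)
d(-65) + R = -14 + 4692 = 4678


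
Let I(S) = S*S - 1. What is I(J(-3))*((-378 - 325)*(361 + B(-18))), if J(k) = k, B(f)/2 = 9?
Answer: -2131496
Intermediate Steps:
B(f) = 18 (B(f) = 2*9 = 18)
I(S) = -1 + S² (I(S) = S² - 1 = -1 + S²)
I(J(-3))*((-378 - 325)*(361 + B(-18))) = (-1 + (-3)²)*((-378 - 325)*(361 + 18)) = (-1 + 9)*(-703*379) = 8*(-266437) = -2131496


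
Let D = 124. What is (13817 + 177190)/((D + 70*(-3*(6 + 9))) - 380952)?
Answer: -191007/383978 ≈ -0.49744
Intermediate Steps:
(13817 + 177190)/((D + 70*(-3*(6 + 9))) - 380952) = (13817 + 177190)/((124 + 70*(-3*(6 + 9))) - 380952) = 191007/((124 + 70*(-3*15)) - 380952) = 191007/((124 + 70*(-45)) - 380952) = 191007/((124 - 3150) - 380952) = 191007/(-3026 - 380952) = 191007/(-383978) = 191007*(-1/383978) = -191007/383978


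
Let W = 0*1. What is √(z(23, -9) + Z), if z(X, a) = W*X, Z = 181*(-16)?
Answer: 4*I*√181 ≈ 53.815*I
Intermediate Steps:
W = 0
Z = -2896
z(X, a) = 0 (z(X, a) = 0*X = 0)
√(z(23, -9) + Z) = √(0 - 2896) = √(-2896) = 4*I*√181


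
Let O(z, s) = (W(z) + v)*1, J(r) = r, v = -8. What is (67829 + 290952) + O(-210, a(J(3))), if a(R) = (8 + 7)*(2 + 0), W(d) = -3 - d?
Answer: 358980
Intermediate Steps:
a(R) = 30 (a(R) = 15*2 = 30)
O(z, s) = -11 - z (O(z, s) = ((-3 - z) - 8)*1 = (-11 - z)*1 = -11 - z)
(67829 + 290952) + O(-210, a(J(3))) = (67829 + 290952) + (-11 - 1*(-210)) = 358781 + (-11 + 210) = 358781 + 199 = 358980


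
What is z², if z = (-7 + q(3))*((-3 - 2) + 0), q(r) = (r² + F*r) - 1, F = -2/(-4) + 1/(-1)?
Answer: 25/4 ≈ 6.2500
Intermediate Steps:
F = -½ (F = -2*(-¼) + 1*(-1) = ½ - 1 = -½ ≈ -0.50000)
q(r) = -1 + r² - r/2 (q(r) = (r² - r/2) - 1 = -1 + r² - r/2)
z = 5/2 (z = (-7 + (-1 + 3² - ½*3))*((-3 - 2) + 0) = (-7 + (-1 + 9 - 3/2))*(-5 + 0) = (-7 + 13/2)*(-5) = -½*(-5) = 5/2 ≈ 2.5000)
z² = (5/2)² = 25/4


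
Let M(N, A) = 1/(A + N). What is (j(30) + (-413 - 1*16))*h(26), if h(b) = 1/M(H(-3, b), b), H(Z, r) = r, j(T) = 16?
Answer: -21476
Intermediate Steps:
h(b) = 2*b (h(b) = 1/(1/(b + b)) = 1/(1/(2*b)) = 2*b)
(j(30) + (-413 - 1*16))*h(26) = (16 + (-413 - 1*16))*(2*26) = (16 + (-413 - 16))*52 = (16 - 429)*52 = -413*52 = -21476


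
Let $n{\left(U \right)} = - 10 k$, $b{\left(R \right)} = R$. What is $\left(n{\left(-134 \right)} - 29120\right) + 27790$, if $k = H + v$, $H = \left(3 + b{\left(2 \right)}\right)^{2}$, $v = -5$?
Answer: $-1530$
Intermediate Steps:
$H = 25$ ($H = \left(3 + 2\right)^{2} = 5^{2} = 25$)
$k = 20$ ($k = 25 - 5 = 20$)
$n{\left(U \right)} = -200$ ($n{\left(U \right)} = \left(-10\right) 20 = -200$)
$\left(n{\left(-134 \right)} - 29120\right) + 27790 = \left(-200 - 29120\right) + 27790 = -29320 + 27790 = -1530$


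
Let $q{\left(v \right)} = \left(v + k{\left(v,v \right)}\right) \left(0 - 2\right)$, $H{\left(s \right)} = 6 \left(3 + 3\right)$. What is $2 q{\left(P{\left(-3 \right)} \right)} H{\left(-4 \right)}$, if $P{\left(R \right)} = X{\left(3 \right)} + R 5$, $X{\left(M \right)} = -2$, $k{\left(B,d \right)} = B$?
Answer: $4896$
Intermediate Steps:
$H{\left(s \right)} = 36$ ($H{\left(s \right)} = 6 \cdot 6 = 36$)
$P{\left(R \right)} = -2 + 5 R$ ($P{\left(R \right)} = -2 + R 5 = -2 + 5 R$)
$q{\left(v \right)} = - 4 v$ ($q{\left(v \right)} = \left(v + v\right) \left(0 - 2\right) = 2 v \left(-2\right) = - 4 v$)
$2 q{\left(P{\left(-3 \right)} \right)} H{\left(-4 \right)} = 2 \left(- 4 \left(-2 + 5 \left(-3\right)\right)\right) 36 = 2 \left(- 4 \left(-2 - 15\right)\right) 36 = 2 \left(\left(-4\right) \left(-17\right)\right) 36 = 2 \cdot 68 \cdot 36 = 136 \cdot 36 = 4896$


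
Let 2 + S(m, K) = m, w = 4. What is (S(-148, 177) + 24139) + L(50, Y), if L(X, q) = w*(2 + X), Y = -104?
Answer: 24197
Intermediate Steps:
S(m, K) = -2 + m
L(X, q) = 8 + 4*X (L(X, q) = 4*(2 + X) = 8 + 4*X)
(S(-148, 177) + 24139) + L(50, Y) = ((-2 - 148) + 24139) + (8 + 4*50) = (-150 + 24139) + (8 + 200) = 23989 + 208 = 24197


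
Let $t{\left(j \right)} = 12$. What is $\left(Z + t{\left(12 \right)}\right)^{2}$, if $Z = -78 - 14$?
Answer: $6400$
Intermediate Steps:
$Z = -92$
$\left(Z + t{\left(12 \right)}\right)^{2} = \left(-92 + 12\right)^{2} = \left(-80\right)^{2} = 6400$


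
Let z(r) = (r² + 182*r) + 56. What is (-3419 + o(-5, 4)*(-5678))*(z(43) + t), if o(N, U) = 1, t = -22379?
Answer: 115058856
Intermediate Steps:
z(r) = 56 + r² + 182*r
(-3419 + o(-5, 4)*(-5678))*(z(43) + t) = (-3419 + 1*(-5678))*((56 + 43² + 182*43) - 22379) = (-3419 - 5678)*((56 + 1849 + 7826) - 22379) = -9097*(9731 - 22379) = -9097*(-12648) = 115058856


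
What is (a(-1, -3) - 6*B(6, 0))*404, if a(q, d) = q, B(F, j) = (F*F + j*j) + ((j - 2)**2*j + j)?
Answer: -87668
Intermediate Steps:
B(F, j) = j + F**2 + j**2 + j*(-2 + j)**2 (B(F, j) = (F**2 + j**2) + ((-2 + j)**2*j + j) = (F**2 + j**2) + (j*(-2 + j)**2 + j) = (F**2 + j**2) + (j + j*(-2 + j)**2) = j + F**2 + j**2 + j*(-2 + j)**2)
(a(-1, -3) - 6*B(6, 0))*404 = (-1 - 6*(0 + 6**2 + 0**2 + 0*(-2 + 0)**2))*404 = (-1 - 6*(0 + 36 + 0 + 0*(-2)**2))*404 = (-1 - 6*(0 + 36 + 0 + 0*4))*404 = (-1 - 6*(0 + 36 + 0 + 0))*404 = (-1 - 6*36)*404 = (-1 - 216)*404 = -217*404 = -87668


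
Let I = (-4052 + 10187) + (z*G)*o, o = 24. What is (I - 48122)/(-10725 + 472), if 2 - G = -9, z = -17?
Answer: 46475/10253 ≈ 4.5328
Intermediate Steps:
G = 11 (G = 2 - 1*(-9) = 2 + 9 = 11)
I = 1647 (I = (-4052 + 10187) - 17*11*24 = 6135 - 187*24 = 6135 - 4488 = 1647)
(I - 48122)/(-10725 + 472) = (1647 - 48122)/(-10725 + 472) = -46475/(-10253) = -46475*(-1/10253) = 46475/10253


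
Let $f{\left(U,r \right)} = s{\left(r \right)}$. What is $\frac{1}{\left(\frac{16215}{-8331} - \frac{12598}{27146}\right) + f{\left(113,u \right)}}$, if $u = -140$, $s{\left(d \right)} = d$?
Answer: $- \frac{37692221}{5367765328} \approx -0.007022$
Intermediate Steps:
$f{\left(U,r \right)} = r$
$\frac{1}{\left(\frac{16215}{-8331} - \frac{12598}{27146}\right) + f{\left(113,u \right)}} = \frac{1}{\left(\frac{16215}{-8331} - \frac{12598}{27146}\right) - 140} = \frac{1}{\left(16215 \left(- \frac{1}{8331}\right) - \frac{6299}{13573}\right) - 140} = \frac{1}{\left(- \frac{5405}{2777} - \frac{6299}{13573}\right) - 140} = \frac{1}{- \frac{90854388}{37692221} - 140} = \frac{1}{- \frac{5367765328}{37692221}} = - \frac{37692221}{5367765328}$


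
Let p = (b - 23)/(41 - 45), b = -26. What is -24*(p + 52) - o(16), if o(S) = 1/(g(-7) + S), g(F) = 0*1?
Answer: -24673/16 ≈ -1542.1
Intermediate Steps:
p = 49/4 (p = (-26 - 23)/(41 - 45) = -49/(-4) = -49*(-1/4) = 49/4 ≈ 12.250)
g(F) = 0
o(S) = 1/S (o(S) = 1/(0 + S) = 1/S)
-24*(p + 52) - o(16) = -24*(49/4 + 52) - 1/16 = -24*257/4 - 1*1/16 = -1542 - 1/16 = -24673/16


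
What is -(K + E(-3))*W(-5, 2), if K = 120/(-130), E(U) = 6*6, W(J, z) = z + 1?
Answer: -1368/13 ≈ -105.23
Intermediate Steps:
W(J, z) = 1 + z
E(U) = 36
K = -12/13 (K = 120*(-1/130) = -12/13 ≈ -0.92308)
-(K + E(-3))*W(-5, 2) = -(-12/13 + 36)*(1 + 2) = -456*3/13 = -1*1368/13 = -1368/13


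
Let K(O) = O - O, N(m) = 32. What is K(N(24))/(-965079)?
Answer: 0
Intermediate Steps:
K(O) = 0
K(N(24))/(-965079) = 0/(-965079) = 0*(-1/965079) = 0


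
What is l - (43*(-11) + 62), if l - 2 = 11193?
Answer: 11606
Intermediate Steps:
l = 11195 (l = 2 + 11193 = 11195)
l - (43*(-11) + 62) = 11195 - (43*(-11) + 62) = 11195 - (-473 + 62) = 11195 - 1*(-411) = 11195 + 411 = 11606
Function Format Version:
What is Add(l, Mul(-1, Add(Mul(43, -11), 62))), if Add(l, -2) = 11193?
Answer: 11606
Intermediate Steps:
l = 11195 (l = Add(2, 11193) = 11195)
Add(l, Mul(-1, Add(Mul(43, -11), 62))) = Add(11195, Mul(-1, Add(Mul(43, -11), 62))) = Add(11195, Mul(-1, Add(-473, 62))) = Add(11195, Mul(-1, -411)) = Add(11195, 411) = 11606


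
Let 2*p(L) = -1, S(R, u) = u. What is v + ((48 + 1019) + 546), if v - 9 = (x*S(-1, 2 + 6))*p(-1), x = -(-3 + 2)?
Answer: 1618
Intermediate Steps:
x = 1 (x = -1*(-1) = 1)
p(L) = -½ (p(L) = (½)*(-1) = -½)
v = 5 (v = 9 + (1*(2 + 6))*(-½) = 9 + (1*8)*(-½) = 9 + 8*(-½) = 9 - 4 = 5)
v + ((48 + 1019) + 546) = 5 + ((48 + 1019) + 546) = 5 + (1067 + 546) = 5 + 1613 = 1618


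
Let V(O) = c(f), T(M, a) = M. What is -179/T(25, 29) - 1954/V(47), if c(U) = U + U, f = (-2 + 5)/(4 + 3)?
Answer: -171512/75 ≈ -2286.8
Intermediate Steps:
f = 3/7 ≈ 0.42857
c(U) = 2*U
V(O) = 6/7 (V(O) = 2*(3/7) = 6/7)
-179/T(25, 29) - 1954/V(47) = -179/25 - 1954/6/7 = -179*1/25 - 1954*7/6 = -179/25 - 6839/3 = -171512/75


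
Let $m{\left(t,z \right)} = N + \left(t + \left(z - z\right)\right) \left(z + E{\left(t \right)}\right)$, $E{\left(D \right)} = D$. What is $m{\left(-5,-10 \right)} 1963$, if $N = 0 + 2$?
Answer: $151151$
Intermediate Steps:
$N = 2$
$m{\left(t,z \right)} = 2 + t \left(t + z\right)$ ($m{\left(t,z \right)} = 2 + \left(t + \left(z - z\right)\right) \left(z + t\right) = 2 + \left(t + 0\right) \left(t + z\right) = 2 + t \left(t + z\right)$)
$m{\left(-5,-10 \right)} 1963 = \left(2 + \left(-5\right)^{2} - -50\right) 1963 = \left(2 + 25 + 50\right) 1963 = 77 \cdot 1963 = 151151$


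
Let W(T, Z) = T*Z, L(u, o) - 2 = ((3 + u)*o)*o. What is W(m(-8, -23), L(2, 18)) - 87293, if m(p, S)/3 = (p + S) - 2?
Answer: -247871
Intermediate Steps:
L(u, o) = 2 + o**2*(3 + u) (L(u, o) = 2 + ((3 + u)*o)*o = 2 + (o*(3 + u))*o = 2 + o**2*(3 + u))
m(p, S) = -6 + 3*S + 3*p (m(p, S) = 3*((p + S) - 2) = 3*((S + p) - 2) = 3*(-2 + S + p) = -6 + 3*S + 3*p)
W(m(-8, -23), L(2, 18)) - 87293 = (-6 + 3*(-23) + 3*(-8))*(2 + 3*18**2 + 2*18**2) - 87293 = (-6 - 69 - 24)*(2 + 3*324 + 2*324) - 87293 = -99*(2 + 972 + 648) - 87293 = -99*1622 - 87293 = -160578 - 87293 = -247871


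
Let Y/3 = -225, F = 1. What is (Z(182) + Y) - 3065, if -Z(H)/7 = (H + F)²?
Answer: -238163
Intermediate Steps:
Z(H) = -7*(1 + H)² (Z(H) = -7*(H + 1)² = -7*(1 + H)²)
Y = -675 (Y = 3*(-225) = -675)
(Z(182) + Y) - 3065 = (-7*(1 + 182)² - 675) - 3065 = (-7*183² - 675) - 3065 = (-7*33489 - 675) - 3065 = (-234423 - 675) - 3065 = -235098 - 3065 = -238163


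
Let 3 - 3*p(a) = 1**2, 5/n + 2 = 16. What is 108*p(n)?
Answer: 72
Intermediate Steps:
n = 5/14 (n = 5/(-2 + 16) = 5/14 ≈ 0.35714)
p(a) = 2/3 (p(a) = 1 - 1/3*1**2 = 1 - 1/3*1 = 1 - 1/3 = 2/3)
108*p(n) = 108*(2/3) = 72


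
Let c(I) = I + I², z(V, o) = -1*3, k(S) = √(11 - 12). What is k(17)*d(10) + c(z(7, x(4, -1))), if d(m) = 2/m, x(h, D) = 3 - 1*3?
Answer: 6 + I/5 ≈ 6.0 + 0.2*I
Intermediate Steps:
k(S) = I (k(S) = √(-1) = I)
x(h, D) = 0 (x(h, D) = 3 - 3 = 0)
z(V, o) = -3
k(17)*d(10) + c(z(7, x(4, -1))) = I*(2/10) - 3*(1 - 3) = I*(2*(⅒)) - 3*(-2) = I*(⅕) + 6 = I/5 + 6 = 6 + I/5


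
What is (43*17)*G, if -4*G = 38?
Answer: -13889/2 ≈ -6944.5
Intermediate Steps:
G = -19/2 (G = -1/4*38 = -19/2 ≈ -9.5000)
(43*17)*G = (43*17)*(-19/2) = 731*(-19/2) = -13889/2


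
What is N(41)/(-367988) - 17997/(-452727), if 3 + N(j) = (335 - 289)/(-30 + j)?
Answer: 2207381665/55532701092 ≈ 0.039749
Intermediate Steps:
N(j) = -3 + 46/(-30 + j) (N(j) = -3 + (335 - 289)/(-30 + j) = -3 + 46/(-30 + j))
N(41)/(-367988) - 17997/(-452727) = ((136 - 3*41)/(-30 + 41))/(-367988) - 17997/(-452727) = ((136 - 123)/11)*(-1/367988) - 17997*(-1/452727) = ((1/11)*13)*(-1/367988) + 5999/150909 = (13/11)*(-1/367988) + 5999/150909 = -13/4047868 + 5999/150909 = 2207381665/55532701092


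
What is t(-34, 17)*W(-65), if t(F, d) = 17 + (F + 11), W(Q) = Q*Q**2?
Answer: 1647750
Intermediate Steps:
W(Q) = Q**3
t(F, d) = 28 + F (t(F, d) = 17 + (11 + F) = 28 + F)
t(-34, 17)*W(-65) = (28 - 34)*(-65)**3 = -6*(-274625) = 1647750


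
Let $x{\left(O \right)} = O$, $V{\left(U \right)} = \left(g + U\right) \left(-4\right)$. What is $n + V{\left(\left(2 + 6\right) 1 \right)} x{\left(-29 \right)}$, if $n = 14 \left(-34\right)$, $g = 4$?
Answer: $916$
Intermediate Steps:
$V{\left(U \right)} = -16 - 4 U$ ($V{\left(U \right)} = \left(4 + U\right) \left(-4\right) = -16 - 4 U$)
$n = -476$
$n + V{\left(\left(2 + 6\right) 1 \right)} x{\left(-29 \right)} = -476 + \left(-16 - 4 \left(2 + 6\right) 1\right) \left(-29\right) = -476 + \left(-16 - 4 \cdot 8 \cdot 1\right) \left(-29\right) = -476 + \left(-16 - 32\right) \left(-29\right) = -476 - -1392 = -476 + 1392 = 916$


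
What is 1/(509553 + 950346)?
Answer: 1/1459899 ≈ 6.8498e-7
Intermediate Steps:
1/(509553 + 950346) = 1/1459899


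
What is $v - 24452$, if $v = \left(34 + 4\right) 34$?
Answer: $-23160$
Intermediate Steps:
$v = 1292$ ($v = 38 \cdot 34 = 1292$)
$v - 24452 = 1292 - 24452 = -23160$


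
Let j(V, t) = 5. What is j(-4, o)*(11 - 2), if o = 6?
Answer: 45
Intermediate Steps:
j(-4, o)*(11 - 2) = 5*(11 - 2) = 5*9 = 45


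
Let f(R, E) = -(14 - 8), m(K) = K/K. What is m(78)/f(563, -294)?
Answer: -⅙ ≈ -0.16667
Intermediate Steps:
m(K) = 1
f(R, E) = -6 (f(R, E) = -1*6 = -6)
m(78)/f(563, -294) = 1/(-6) = 1*(-⅙) = -⅙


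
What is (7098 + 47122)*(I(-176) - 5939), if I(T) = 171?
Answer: -312740960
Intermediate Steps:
(7098 + 47122)*(I(-176) - 5939) = (7098 + 47122)*(171 - 5939) = 54220*(-5768) = -312740960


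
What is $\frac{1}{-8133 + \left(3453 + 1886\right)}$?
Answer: $- \frac{1}{2794} \approx -0.00035791$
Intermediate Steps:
$\frac{1}{-8133 + \left(3453 + 1886\right)} = \frac{1}{-8133 + 5339} = \frac{1}{-2794} = - \frac{1}{2794}$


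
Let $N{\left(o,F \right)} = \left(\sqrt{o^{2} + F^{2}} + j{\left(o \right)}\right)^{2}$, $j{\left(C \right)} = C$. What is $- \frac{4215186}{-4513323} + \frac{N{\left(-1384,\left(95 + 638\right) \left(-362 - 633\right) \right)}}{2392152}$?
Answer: $\frac{266755245645824947}{1199617182344} - \frac{346 \sqrt{531931457681}}{299019} \approx 2.2152 \cdot 10^{5}$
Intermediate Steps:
$N{\left(o,F \right)} = \left(o + \sqrt{F^{2} + o^{2}}\right)^{2}$ ($N{\left(o,F \right)} = \left(\sqrt{o^{2} + F^{2}} + o\right)^{2} = \left(\sqrt{F^{2} + o^{2}} + o\right)^{2} = \left(o + \sqrt{F^{2} + o^{2}}\right)^{2}$)
$- \frac{4215186}{-4513323} + \frac{N{\left(-1384,\left(95 + 638\right) \left(-362 - 633\right) \right)}}{2392152} = - \frac{4215186}{-4513323} + \frac{\left(-1384 + \sqrt{\left(\left(95 + 638\right) \left(-362 - 633\right)\right)^{2} + \left(-1384\right)^{2}}\right)^{2}}{2392152} = \left(-4215186\right) \left(- \frac{1}{4513323}\right) + \left(-1384 + \sqrt{\left(733 \left(-995\right)\right)^{2} + 1915456}\right)^{2} \cdot \frac{1}{2392152} = \frac{1405062}{1504441} + \left(-1384 + \sqrt{\left(-729335\right)^{2} + 1915456}\right)^{2} \cdot \frac{1}{2392152} = \frac{1405062}{1504441} + \left(-1384 + \sqrt{531929542225 + 1915456}\right)^{2} \cdot \frac{1}{2392152} = \frac{1405062}{1504441} + \left(-1384 + \sqrt{531931457681}\right)^{2} \cdot \frac{1}{2392152} = \frac{1405062}{1504441} + \frac{\left(-1384 + \sqrt{531931457681}\right)^{2}}{2392152}$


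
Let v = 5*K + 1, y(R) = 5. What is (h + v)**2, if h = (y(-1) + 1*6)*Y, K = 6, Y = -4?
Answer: 169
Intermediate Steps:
h = -44 (h = (5 + 1*6)*(-4) = (5 + 6)*(-4) = 11*(-4) = -44)
v = 31 (v = 5*6 + 1 = 30 + 1 = 31)
(h + v)**2 = (-44 + 31)**2 = (-13)**2 = 169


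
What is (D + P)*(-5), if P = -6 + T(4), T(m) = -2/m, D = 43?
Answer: -365/2 ≈ -182.50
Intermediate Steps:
P = -13/2 (P = -6 - 2/4 = -6 - 2*1/4 = -6 - 1/2 = -13/2 ≈ -6.5000)
(D + P)*(-5) = (43 - 13/2)*(-5) = (73/2)*(-5) = -365/2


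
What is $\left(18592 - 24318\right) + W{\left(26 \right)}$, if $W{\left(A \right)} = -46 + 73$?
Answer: $-5699$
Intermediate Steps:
$W{\left(A \right)} = 27$
$\left(18592 - 24318\right) + W{\left(26 \right)} = \left(18592 - 24318\right) + 27 = -5726 + 27 = -5699$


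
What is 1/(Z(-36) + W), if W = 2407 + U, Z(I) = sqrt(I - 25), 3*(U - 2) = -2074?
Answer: 15459/26553958 - 9*I*sqrt(61)/26553958 ≈ 0.00058217 - 2.6471e-6*I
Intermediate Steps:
U = -2068/3 (U = 2 + (1/3)*(-2074) = 2 - 2074/3 = -2068/3 ≈ -689.33)
Z(I) = sqrt(-25 + I)
W = 5153/3 (W = 2407 - 2068/3 = 5153/3 ≈ 1717.7)
1/(Z(-36) + W) = 1/(sqrt(-25 - 36) + 5153/3) = 1/(sqrt(-61) + 5153/3) = 1/(I*sqrt(61) + 5153/3) = 1/(5153/3 + I*sqrt(61))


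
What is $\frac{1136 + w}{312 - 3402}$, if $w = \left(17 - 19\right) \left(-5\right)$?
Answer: $- \frac{191}{515} \approx -0.37087$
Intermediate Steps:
$w = 10$ ($w = \left(-2\right) \left(-5\right) = 10$)
$\frac{1136 + w}{312 - 3402} = \frac{1136 + 10}{312 - 3402} = \frac{1146}{-3090} = 1146 \left(- \frac{1}{3090}\right) = - \frac{191}{515}$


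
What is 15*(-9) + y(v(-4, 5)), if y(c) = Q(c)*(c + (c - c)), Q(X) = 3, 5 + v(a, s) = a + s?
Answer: -147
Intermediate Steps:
v(a, s) = -5 + a + s (v(a, s) = -5 + (a + s) = -5 + a + s)
y(c) = 3*c (y(c) = 3*(c + (c - c)) = 3*(c + 0) = 3*c)
15*(-9) + y(v(-4, 5)) = 15*(-9) + 3*(-5 - 4 + 5) = -135 + 3*(-4) = -135 - 12 = -147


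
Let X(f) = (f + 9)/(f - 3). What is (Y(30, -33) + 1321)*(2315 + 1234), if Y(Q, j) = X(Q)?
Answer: 14080066/3 ≈ 4.6934e+6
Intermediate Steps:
X(f) = (9 + f)/(-3 + f)
Y(Q, j) = (9 + Q)/(-3 + Q)
(Y(30, -33) + 1321)*(2315 + 1234) = ((9 + 30)/(-3 + 30) + 1321)*(2315 + 1234) = (39/27 + 1321)*3549 = ((1/27)*39 + 1321)*3549 = (13/9 + 1321)*3549 = (11902/9)*3549 = 14080066/3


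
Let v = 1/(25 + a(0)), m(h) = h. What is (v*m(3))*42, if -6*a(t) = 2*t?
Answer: 126/25 ≈ 5.0400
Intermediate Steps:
a(t) = -t/3
v = 1/25 (v = 1/(25 - ⅓*0) = 1/(25 + 0) = 1/25 ≈ 0.040000)
(v*m(3))*42 = ((1/25)*3)*42 = (3/25)*42 = 126/25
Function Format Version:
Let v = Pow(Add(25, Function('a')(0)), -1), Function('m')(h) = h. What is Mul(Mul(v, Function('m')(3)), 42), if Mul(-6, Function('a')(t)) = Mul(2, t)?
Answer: Rational(126, 25) ≈ 5.0400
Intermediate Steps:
Function('a')(t) = Mul(Rational(-1, 3), t) (Function('a')(t) = Mul(Rational(-1, 6), Mul(2, t)) = Mul(Rational(-1, 3), t))
v = Rational(1, 25) (v = Pow(Add(25, Mul(Rational(-1, 3), 0)), -1) = Pow(Add(25, 0), -1) = Pow(25, -1) = Rational(1, 25) ≈ 0.040000)
Mul(Mul(v, Function('m')(3)), 42) = Mul(Mul(Rational(1, 25), 3), 42) = Mul(Rational(3, 25), 42) = Rational(126, 25)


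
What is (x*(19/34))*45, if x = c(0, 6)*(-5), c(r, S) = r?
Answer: 0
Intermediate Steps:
x = 0 (x = 0*(-5) = 0)
(x*(19/34))*45 = (0*(19/34))*45 = 0*45 = 0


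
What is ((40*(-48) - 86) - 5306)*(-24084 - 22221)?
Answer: 338582160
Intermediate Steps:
((40*(-48) - 86) - 5306)*(-24084 - 22221) = ((-1920 - 86) - 5306)*(-46305) = (-2006 - 5306)*(-46305) = -7312*(-46305) = 338582160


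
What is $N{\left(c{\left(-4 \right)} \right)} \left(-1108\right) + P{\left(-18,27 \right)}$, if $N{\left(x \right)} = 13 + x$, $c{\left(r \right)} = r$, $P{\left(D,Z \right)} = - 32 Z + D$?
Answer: $-10854$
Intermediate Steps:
$P{\left(D,Z \right)} = D - 32 Z$
$N{\left(c{\left(-4 \right)} \right)} \left(-1108\right) + P{\left(-18,27 \right)} = \left(13 - 4\right) \left(-1108\right) - 882 = 9 \left(-1108\right) - 882 = -9972 - 882 = -10854$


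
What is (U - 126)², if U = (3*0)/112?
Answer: 15876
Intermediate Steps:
U = 0 (U = 0*(1/112) = 0)
(U - 126)² = (0 - 126)² = (-126)² = 15876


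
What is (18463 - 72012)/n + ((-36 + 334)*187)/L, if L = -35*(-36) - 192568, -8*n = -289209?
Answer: -49035638735/27663997686 ≈ -1.7725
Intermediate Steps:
n = 289209/8 (n = -1/8*(-289209) = 289209/8 ≈ 36151.)
L = -191308 (L = 1260 - 192568 = -191308)
(18463 - 72012)/n + ((-36 + 334)*187)/L = (18463 - 72012)/(289209/8) + ((-36 + 334)*187)/(-191308) = -53549*8/289209 + (298*187)*(-1/191308) = -428392/289209 + 55726*(-1/191308) = -428392/289209 - 27863/95654 = -49035638735/27663997686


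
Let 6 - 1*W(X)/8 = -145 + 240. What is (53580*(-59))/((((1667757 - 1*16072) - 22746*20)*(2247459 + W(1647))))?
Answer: -632244/537765634691 ≈ -1.1757e-6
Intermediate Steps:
W(X) = -712 (W(X) = 48 - 8*(-145 + 240) = 48 - 8*95 = 48 - 760 = -712)
(53580*(-59))/((((1667757 - 1*16072) - 22746*20)*(2247459 + W(1647)))) = (53580*(-59))/((((1667757 - 1*16072) - 22746*20)*(2247459 - 712))) = -3161220*1/(2246747*((1667757 - 16072) - 454920)) = -3161220*1/(2246747*(1651685 - 454920)) = -3161220/(1196765*2246747) = -3161220/2688828173455 = -3161220*1/2688828173455 = -632244/537765634691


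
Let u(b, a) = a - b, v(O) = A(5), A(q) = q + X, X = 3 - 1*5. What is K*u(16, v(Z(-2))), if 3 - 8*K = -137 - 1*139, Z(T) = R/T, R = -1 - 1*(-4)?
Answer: -3627/8 ≈ -453.38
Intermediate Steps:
R = 3 (R = -1 + 4 = 3)
X = -2 (X = 3 - 5 = -2)
Z(T) = 3/T
A(q) = -2 + q (A(q) = q - 2 = -2 + q)
v(O) = 3 (v(O) = -2 + 5 = 3)
K = 279/8 (K = 3/8 - (-137 - 1*139)/8 = 3/8 - (-137 - 139)/8 = 3/8 - ⅛*(-276) = 3/8 + 69/2 = 279/8 ≈ 34.875)
K*u(16, v(Z(-2))) = 279*(3 - 1*16)/8 = 279*(3 - 16)/8 = (279/8)*(-13) = -3627/8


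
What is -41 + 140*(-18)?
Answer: -2561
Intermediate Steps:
-41 + 140*(-18) = -41 - 2520 = -2561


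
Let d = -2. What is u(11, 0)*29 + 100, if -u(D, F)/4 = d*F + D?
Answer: -1176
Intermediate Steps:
u(D, F) = -4*D + 8*F (u(D, F) = -4*(-2*F + D) = -4*(D - 2*F) = -4*D + 8*F)
u(11, 0)*29 + 100 = (-4*11 + 8*0)*29 + 100 = (-44 + 0)*29 + 100 = -44*29 + 100 = -1276 + 100 = -1176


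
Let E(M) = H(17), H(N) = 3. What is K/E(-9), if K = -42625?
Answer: -42625/3 ≈ -14208.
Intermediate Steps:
E(M) = 3
K/E(-9) = -42625/3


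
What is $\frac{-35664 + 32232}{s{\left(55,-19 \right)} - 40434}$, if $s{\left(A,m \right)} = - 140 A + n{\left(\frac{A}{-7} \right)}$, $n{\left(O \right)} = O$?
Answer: $\frac{8008}{112331} \approx 0.071289$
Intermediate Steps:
$s{\left(A,m \right)} = - \frac{981 A}{7}$ ($s{\left(A,m \right)} = - 140 A + \frac{A}{-7} = - 140 A + A \left(- \frac{1}{7}\right) = - 140 A - \frac{A}{7} = - \frac{981 A}{7}$)
$\frac{-35664 + 32232}{s{\left(55,-19 \right)} - 40434} = \frac{-35664 + 32232}{\left(- \frac{981}{7}\right) 55 - 40434} = - \frac{3432}{- \frac{53955}{7} - 40434} = - \frac{3432}{- \frac{336993}{7}} = \left(-3432\right) \left(- \frac{7}{336993}\right) = \frac{8008}{112331}$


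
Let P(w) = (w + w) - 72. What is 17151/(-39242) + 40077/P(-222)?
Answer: -263591925/3374812 ≈ -78.106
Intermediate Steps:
P(w) = -72 + 2*w (P(w) = 2*w - 72 = -72 + 2*w)
17151/(-39242) + 40077/P(-222) = 17151/(-39242) + 40077/(-72 + 2*(-222)) = 17151*(-1/39242) + 40077/(-72 - 444) = -17151/39242 + 40077/(-516) = -17151/39242 + 40077*(-1/516) = -17151/39242 - 13359/172 = -263591925/3374812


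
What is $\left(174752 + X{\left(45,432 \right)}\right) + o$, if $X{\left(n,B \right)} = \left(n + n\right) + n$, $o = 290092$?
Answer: $464979$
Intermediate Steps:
$X{\left(n,B \right)} = 3 n$ ($X{\left(n,B \right)} = 2 n + n = 3 n$)
$\left(174752 + X{\left(45,432 \right)}\right) + o = \left(174752 + 3 \cdot 45\right) + 290092 = \left(174752 + 135\right) + 290092 = 174887 + 290092 = 464979$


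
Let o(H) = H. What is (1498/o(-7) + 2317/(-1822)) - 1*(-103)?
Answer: -204559/1822 ≈ -112.27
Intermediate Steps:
(1498/o(-7) + 2317/(-1822)) - 1*(-103) = (1498/(-7) + 2317/(-1822)) - 1*(-103) = (1498*(-1/7) + 2317*(-1/1822)) + 103 = (-214 - 2317/1822) + 103 = -392225/1822 + 103 = -204559/1822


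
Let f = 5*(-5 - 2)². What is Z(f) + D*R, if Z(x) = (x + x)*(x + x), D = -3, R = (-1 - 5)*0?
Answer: 240100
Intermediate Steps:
R = 0 (R = -6*0 = 0)
f = 245 (f = 5*(-7)² = 5*49 = 245)
Z(x) = 4*x² (Z(x) = (2*x)*(2*x) = 4*x²)
Z(f) + D*R = 4*245² - 3*0 = 4*60025 + 0 = 240100 + 0 = 240100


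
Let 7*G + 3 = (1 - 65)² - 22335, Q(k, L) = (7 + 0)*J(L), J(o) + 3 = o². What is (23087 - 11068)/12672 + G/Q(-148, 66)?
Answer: 111069239/128709504 ≈ 0.86295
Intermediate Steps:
J(o) = -3 + o²
Q(k, L) = -21 + 7*L² (Q(k, L) = (7 + 0)*(-3 + L²) = 7*(-3 + L²) = -21 + 7*L²)
G = -2606 (G = -3/7 + ((1 - 65)² - 22335)/7 = -3/7 + ((-64)² - 22335)/7 = -3/7 + (4096 - 22335)/7 = -3/7 + (⅐)*(-18239) = -3/7 - 18239/7 = -2606)
(23087 - 11068)/12672 + G/Q(-148, 66) = (23087 - 11068)/12672 - 2606/(-21 + 7*66²) = 12019*(1/12672) - 2606/(-21 + 7*4356) = 12019/12672 - 2606/(-21 + 30492) = 12019/12672 - 2606/30471 = 111069239/128709504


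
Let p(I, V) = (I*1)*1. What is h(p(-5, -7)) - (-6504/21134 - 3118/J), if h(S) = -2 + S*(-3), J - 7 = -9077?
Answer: 621251352/47921345 ≈ 12.964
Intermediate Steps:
J = -9070 (J = 7 - 9077 = -9070)
p(I, V) = I (p(I, V) = I*1 = I)
h(S) = -2 - 3*S
h(p(-5, -7)) - (-6504/21134 - 3118/J) = (-2 - 3*(-5)) - (-6504/21134 - 3118/(-9070)) = (-2 + 15) - (-6504*1/21134 - 3118*(-1/9070)) = 13 - (-3252/10567 + 1559/4535) = 13 - 1*1726133/47921345 = 13 - 1726133/47921345 = 621251352/47921345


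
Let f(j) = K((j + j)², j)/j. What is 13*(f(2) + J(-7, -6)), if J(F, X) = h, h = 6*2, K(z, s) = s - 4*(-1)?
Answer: 195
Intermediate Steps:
K(z, s) = 4 + s (K(z, s) = s + 4 = 4 + s)
h = 12
J(F, X) = 12
f(j) = (4 + j)/j
13*(f(2) + J(-7, -6)) = 13*((4 + 2)/2 + 12) = 13*((½)*6 + 12) = 13*(3 + 12) = 13*15 = 195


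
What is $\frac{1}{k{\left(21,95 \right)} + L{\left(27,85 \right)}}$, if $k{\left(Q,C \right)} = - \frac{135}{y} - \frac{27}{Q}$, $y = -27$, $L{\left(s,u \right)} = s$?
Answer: $\frac{7}{215} \approx 0.032558$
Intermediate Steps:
$k{\left(Q,C \right)} = 5 - \frac{27}{Q}$ ($k{\left(Q,C \right)} = - \frac{135}{-27} - \frac{27}{Q} = \left(-135\right) \left(- \frac{1}{27}\right) - \frac{27}{Q} = 5 - \frac{27}{Q}$)
$\frac{1}{k{\left(21,95 \right)} + L{\left(27,85 \right)}} = \frac{1}{\left(5 - \frac{27}{21}\right) + 27} = \frac{1}{\left(5 - \frac{9}{7}\right) + 27} = \frac{1}{\frac{26}{7} + 27} = \frac{1}{\frac{215}{7}} = \frac{7}{215}$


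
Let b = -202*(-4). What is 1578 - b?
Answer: 770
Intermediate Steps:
b = 808
1578 - b = 1578 - 1*808 = 1578 - 808 = 770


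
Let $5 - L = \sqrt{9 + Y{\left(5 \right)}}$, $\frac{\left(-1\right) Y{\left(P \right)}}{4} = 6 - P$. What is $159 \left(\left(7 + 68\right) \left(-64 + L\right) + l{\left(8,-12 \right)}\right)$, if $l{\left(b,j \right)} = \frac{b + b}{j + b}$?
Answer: $-704211 - 11925 \sqrt{5} \approx -7.3088 \cdot 10^{5}$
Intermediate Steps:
$Y{\left(P \right)} = -24 + 4 P$ ($Y{\left(P \right)} = - 4 \left(6 - P\right) = -24 + 4 P$)
$L = 5 - \sqrt{5}$ ($L = 5 - \sqrt{9 + \left(-24 + 4 \cdot 5\right)} = 5 - \sqrt{9 + \left(-24 + 20\right)} = 5 - \sqrt{9 - 4} = 5 - \sqrt{5} \approx 2.7639$)
$l{\left(b,j \right)} = \frac{2 b}{b + j}$
$159 \left(\left(7 + 68\right) \left(-64 + L\right) + l{\left(8,-12 \right)}\right) = 159 \left(\left(7 + 68\right) \left(-64 + \left(5 - \sqrt{5}\right)\right) + 2 \cdot 8 \frac{1}{8 - 12}\right) = 159 \left(75 \left(-59 - \sqrt{5}\right) + 2 \cdot 8 \frac{1}{-4}\right) = 159 \left(\left(-4425 - 75 \sqrt{5}\right) + 2 \cdot 8 \left(- \frac{1}{4}\right)\right) = 159 \left(\left(-4425 - 75 \sqrt{5}\right) - 4\right) = 159 \left(-4429 - 75 \sqrt{5}\right) = -704211 - 11925 \sqrt{5}$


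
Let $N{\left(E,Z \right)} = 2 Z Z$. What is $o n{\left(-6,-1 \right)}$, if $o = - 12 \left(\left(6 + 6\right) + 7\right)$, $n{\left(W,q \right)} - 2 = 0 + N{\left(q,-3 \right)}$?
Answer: $-4560$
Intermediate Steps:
$N{\left(E,Z \right)} = 2 Z^{2}$
$n{\left(W,q \right)} = 20$ ($n{\left(W,q \right)} = 2 + \left(0 + 2 \left(-3\right)^{2}\right) = 2 + \left(0 + 2 \cdot 9\right) = 2 + \left(0 + 18\right) = 2 + 18 = 20$)
$o = -228$ ($o = - 12 \left(12 + 7\right) = \left(-12\right) 19 = -228$)
$o n{\left(-6,-1 \right)} = \left(-228\right) 20 = -4560$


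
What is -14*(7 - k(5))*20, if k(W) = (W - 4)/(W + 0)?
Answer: -1904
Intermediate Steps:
k(W) = (-4 + W)/W
-14*(7 - k(5))*20 = -14*(7 - (-4 + 5)/5)*20 = -14*(7 - 1/5)*20 = -14*34/5*20 = -476/5*20 = -1904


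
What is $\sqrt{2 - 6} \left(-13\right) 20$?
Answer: $- 520 i \approx - 520.0 i$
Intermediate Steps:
$\sqrt{2 - 6} \left(-13\right) 20 = \sqrt{-4} \left(-13\right) 20 = 2 i \left(-13\right) 20 = - 26 i 20 = - 520 i$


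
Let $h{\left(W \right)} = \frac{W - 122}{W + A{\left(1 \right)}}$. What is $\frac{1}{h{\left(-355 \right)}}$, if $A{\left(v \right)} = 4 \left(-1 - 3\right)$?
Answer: $\frac{7}{9} \approx 0.77778$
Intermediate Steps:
$A{\left(v \right)} = -16$ ($A{\left(v \right)} = 4 \left(-4\right) = -16$)
$h{\left(W \right)} = \frac{-122 + W}{-16 + W}$ ($h{\left(W \right)} = \frac{W - 122}{W - 16} = \frac{-122 + W}{-16 + W}$)
$\frac{1}{h{\left(-355 \right)}} = \frac{1}{\frac{1}{-16 - 355} \left(-122 - 355\right)} = \frac{1}{\frac{1}{-371} \left(-477\right)} = \frac{1}{\left(- \frac{1}{371}\right) \left(-477\right)} = \frac{1}{\frac{9}{7}} = \frac{7}{9}$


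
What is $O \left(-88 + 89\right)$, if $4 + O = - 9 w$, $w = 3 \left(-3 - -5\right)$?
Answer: $-58$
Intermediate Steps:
$w = 6$ ($w = 3 \left(-3 + 5\right) = 3 \cdot 2 = 6$)
$O = -58$ ($O = -4 - 54 = -58$)
$O \left(-88 + 89\right) = - 58 \left(-88 + 89\right) = \left(-58\right) 1 = -58$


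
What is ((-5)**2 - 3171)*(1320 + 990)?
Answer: -7267260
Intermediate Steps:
((-5)**2 - 3171)*(1320 + 990) = (25 - 3171)*2310 = -3146*2310 = -7267260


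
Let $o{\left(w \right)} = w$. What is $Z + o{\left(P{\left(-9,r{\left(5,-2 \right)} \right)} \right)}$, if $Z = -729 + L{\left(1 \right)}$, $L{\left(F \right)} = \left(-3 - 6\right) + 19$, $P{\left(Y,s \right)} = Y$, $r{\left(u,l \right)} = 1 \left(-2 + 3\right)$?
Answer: $-728$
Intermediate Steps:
$r{\left(u,l \right)} = 1$ ($r{\left(u,l \right)} = 1 \cdot 1 = 1$)
$L{\left(F \right)} = 10$ ($L{\left(F \right)} = -9 + 19 = 10$)
$Z = -719$ ($Z = -729 + 10 = -719$)
$Z + o{\left(P{\left(-9,r{\left(5,-2 \right)} \right)} \right)} = -719 - 9 = -728$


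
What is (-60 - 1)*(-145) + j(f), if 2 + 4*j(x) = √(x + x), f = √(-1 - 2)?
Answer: 17689/2 + 3^(¼)*(1 + I)/4 ≈ 8844.8 + 0.32902*I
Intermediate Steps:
f = I*√3 (f = √(-3) = I*√3 ≈ 1.732*I)
j(x) = -½ + √2*√x/4 (j(x) = -½ + √(x + x)/4 = -½ + √(2*x)/4 = -½ + (√2*√x)/4 = -½ + √2*√x/4)
(-60 - 1)*(-145) + j(f) = (-60 - 1)*(-145) + (-½ + √2*√(I*√3)/4) = -61*(-145) + (-½ + √2*(3^(¼)*√I)/4) = 8845 + (-½ + √2*3^(¼)*√I/4) = 17689/2 + √2*3^(¼)*√I/4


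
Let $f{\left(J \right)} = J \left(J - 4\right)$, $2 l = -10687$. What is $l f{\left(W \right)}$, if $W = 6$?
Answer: $-64122$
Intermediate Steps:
$l = - \frac{10687}{2}$ ($l = \frac{1}{2} \left(-10687\right) = - \frac{10687}{2} \approx -5343.5$)
$f{\left(J \right)} = J \left(-4 + J\right)$
$l f{\left(W \right)} = - \frac{10687 \cdot 6 \left(-4 + 6\right)}{2} = - \frac{10687 \cdot 6 \cdot 2}{2} = \left(- \frac{10687}{2}\right) 12 = -64122$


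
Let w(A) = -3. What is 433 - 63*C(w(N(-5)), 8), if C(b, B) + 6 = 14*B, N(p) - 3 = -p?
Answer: -6245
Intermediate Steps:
N(p) = 3 - p
C(b, B) = -6 + 14*B
433 - 63*C(w(N(-5)), 8) = 433 - 63*(-6 + 14*8) = 433 - 63*(-6 + 112) = 433 - 63*106 = 433 - 6678 = -6245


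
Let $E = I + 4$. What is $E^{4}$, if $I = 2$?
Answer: $1296$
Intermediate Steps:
$E = 6$ ($E = 2 + 4 = 6$)
$E^{4} = 6^{4} = 1296$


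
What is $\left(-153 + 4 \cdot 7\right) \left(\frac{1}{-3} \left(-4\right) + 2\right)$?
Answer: $- \frac{1250}{3} \approx -416.67$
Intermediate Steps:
$\left(-153 + 4 \cdot 7\right) \left(\frac{1}{-3} \left(-4\right) + 2\right) = \left(-153 + 28\right) \left(\left(- \frac{1}{3}\right) \left(-4\right) + 2\right) = - 125 \left(\frac{4}{3} + 2\right) = \left(-125\right) \frac{10}{3} = - \frac{1250}{3}$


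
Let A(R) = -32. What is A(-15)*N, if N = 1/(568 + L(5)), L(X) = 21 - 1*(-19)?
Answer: -1/19 ≈ -0.052632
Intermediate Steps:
L(X) = 40 (L(X) = 21 + 19 = 40)
N = 1/608 (N = 1/(568 + 40) = 1/608 ≈ 0.0016447)
A(-15)*N = -32*1/608 = -1/19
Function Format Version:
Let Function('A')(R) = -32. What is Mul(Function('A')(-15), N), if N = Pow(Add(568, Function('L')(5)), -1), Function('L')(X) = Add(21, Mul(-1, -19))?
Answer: Rational(-1, 19) ≈ -0.052632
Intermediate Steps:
Function('L')(X) = 40 (Function('L')(X) = Add(21, 19) = 40)
N = Rational(1, 608) (N = Pow(Add(568, 40), -1) = Pow(608, -1) = Rational(1, 608) ≈ 0.0016447)
Mul(Function('A')(-15), N) = Mul(-32, Rational(1, 608)) = Rational(-1, 19)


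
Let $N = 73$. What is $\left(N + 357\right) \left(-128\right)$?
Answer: $-55040$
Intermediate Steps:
$\left(N + 357\right) \left(-128\right) = \left(73 + 357\right) \left(-128\right) = 430 \left(-128\right) = -55040$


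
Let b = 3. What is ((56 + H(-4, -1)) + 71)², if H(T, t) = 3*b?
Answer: 18496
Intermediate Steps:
H(T, t) = 9 (H(T, t) = 3*3 = 9)
((56 + H(-4, -1)) + 71)² = ((56 + 9) + 71)² = (65 + 71)² = 136² = 18496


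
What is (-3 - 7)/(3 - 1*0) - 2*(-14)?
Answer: 74/3 ≈ 24.667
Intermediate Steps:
(-3 - 7)/(3 - 1*0) - 2*(-14) = -10/(3 + 0) + 28 = -10/3 + 28 = 74/3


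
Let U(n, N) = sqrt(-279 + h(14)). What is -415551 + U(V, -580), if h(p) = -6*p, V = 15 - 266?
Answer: -415551 + 11*I*sqrt(3) ≈ -4.1555e+5 + 19.053*I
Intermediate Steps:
V = -251
U(n, N) = 11*I*sqrt(3) (U(n, N) = sqrt(-279 - 6*14) = sqrt(-279 - 84) = sqrt(-363) = 11*I*sqrt(3))
-415551 + U(V, -580) = -415551 + 11*I*sqrt(3)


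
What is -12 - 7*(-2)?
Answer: 2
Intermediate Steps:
-12 - 7*(-2) = -12 + 14 = 2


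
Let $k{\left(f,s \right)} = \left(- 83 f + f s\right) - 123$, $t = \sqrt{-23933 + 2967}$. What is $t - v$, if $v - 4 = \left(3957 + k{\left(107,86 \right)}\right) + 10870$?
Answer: $-15029 + i \sqrt{20966} \approx -15029.0 + 144.8 i$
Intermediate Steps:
$t = i \sqrt{20966}$ ($t = \sqrt{-20966} = i \sqrt{20966} \approx 144.8 i$)
$k{\left(f,s \right)} = -123 - 83 f + f s$
$v = 15029$ ($v = 4 + \left(\left(3957 - -198\right) + 10870\right) = 4 + \left(\left(3957 + 198\right) + 10870\right) = 4 + \left(4155 + 10870\right) = 4 + 15025 = 15029$)
$t - v = i \sqrt{20966} - 15029 = -15029 + i \sqrt{20966}$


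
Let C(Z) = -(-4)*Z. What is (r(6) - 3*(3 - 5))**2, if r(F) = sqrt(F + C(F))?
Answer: 66 + 12*sqrt(30) ≈ 131.73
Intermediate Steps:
C(Z) = 4*Z
r(F) = sqrt(5)*sqrt(F) (r(F) = sqrt(F + 4*F) = sqrt(5*F) = sqrt(5)*sqrt(F))
(r(6) - 3*(3 - 5))**2 = (sqrt(5)*sqrt(6) - 3*(3 - 5))**2 = (sqrt(30) - 3*(-2))**2 = (sqrt(30) + 6)**2 = (6 + sqrt(30))**2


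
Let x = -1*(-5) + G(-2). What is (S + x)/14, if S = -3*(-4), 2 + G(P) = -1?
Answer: 1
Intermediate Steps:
G(P) = -3 (G(P) = -2 - 1 = -3)
x = 2 (x = -1*(-5) - 3 = 5 - 3 = 2)
S = 12
(S + x)/14 = (12 + 2)/14 = 14*(1/14) = 1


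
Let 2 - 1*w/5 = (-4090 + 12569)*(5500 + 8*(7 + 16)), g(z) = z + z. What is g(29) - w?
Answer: 240973228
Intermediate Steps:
g(z) = 2*z
w = -240973170 (w = 10 - 5*(-4090 + 12569)*(5500 + 8*(7 + 16)) = 10 - 42395*(5500 + 8*23) = 10 - 42395*(5500 + 184) = 10 - 42395*5684 = 10 - 5*48194636 = 10 - 240973180 = -240973170)
g(29) - w = 2*29 - 1*(-240973170) = 58 + 240973170 = 240973228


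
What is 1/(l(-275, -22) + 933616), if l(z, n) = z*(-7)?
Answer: 1/935541 ≈ 1.0689e-6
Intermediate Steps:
l(z, n) = -7*z
1/(l(-275, -22) + 933616) = 1/(-7*(-275) + 933616) = 1/(1925 + 933616) = 1/935541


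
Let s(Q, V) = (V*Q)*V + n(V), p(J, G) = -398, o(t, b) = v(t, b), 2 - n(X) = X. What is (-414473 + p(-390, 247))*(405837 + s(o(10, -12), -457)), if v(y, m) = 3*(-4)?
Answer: 871184293932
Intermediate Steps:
n(X) = 2 - X
v(y, m) = -12
o(t, b) = -12
s(Q, V) = 2 - V + Q*V² (s(Q, V) = (V*Q)*V + (2 - V) = (Q*V)*V + (2 - V) = Q*V² + (2 - V) = 2 - V + Q*V²)
(-414473 + p(-390, 247))*(405837 + s(o(10, -12), -457)) = (-414473 - 398)*(405837 + (2 - 1*(-457) - 12*(-457)²)) = -414871*(405837 + (2 + 457 - 12*208849)) = -414871*(405837 + (2 + 457 - 2506188)) = -414871*(405837 - 2505729) = -414871*(-2099892) = 871184293932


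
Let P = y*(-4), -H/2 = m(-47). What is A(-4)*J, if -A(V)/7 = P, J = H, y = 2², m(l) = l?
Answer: 10528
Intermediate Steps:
y = 4
H = 94 (H = -2*(-47) = 94)
J = 94
P = -16 (P = 4*(-4) = -16)
A(V) = 112 (A(V) = -7*(-16) = 112)
A(-4)*J = 112*94 = 10528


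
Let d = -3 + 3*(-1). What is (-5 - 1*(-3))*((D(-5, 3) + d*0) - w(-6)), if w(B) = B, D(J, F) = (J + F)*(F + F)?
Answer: 12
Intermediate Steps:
D(J, F) = 2*F*(F + J) (D(J, F) = (F + J)*(2*F) = 2*F*(F + J))
d = -6 (d = -3 - 3 = -6)
(-5 - 1*(-3))*((D(-5, 3) + d*0) - w(-6)) = (-5 - 1*(-3))*((2*3*(3 - 5) - 6*0) - 1*(-6)) = (-5 + 3)*((2*3*(-2) + 0) + 6) = -2*((-12 + 0) + 6) = -2*(-12 + 6) = -2*(-6) = 12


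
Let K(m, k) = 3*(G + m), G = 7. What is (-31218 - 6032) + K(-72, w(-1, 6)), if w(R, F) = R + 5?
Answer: -37445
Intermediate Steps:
w(R, F) = 5 + R
K(m, k) = 21 + 3*m (K(m, k) = 3*(7 + m) = 21 + 3*m)
(-31218 - 6032) + K(-72, w(-1, 6)) = (-31218 - 6032) + (21 + 3*(-72)) = -37250 + (21 - 216) = -37250 - 195 = -37445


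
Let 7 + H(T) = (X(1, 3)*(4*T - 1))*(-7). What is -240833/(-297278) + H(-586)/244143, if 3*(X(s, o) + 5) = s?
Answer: 108069373339/217735028262 ≈ 0.49633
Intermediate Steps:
X(s, o) = -5 + s/3
H(T) = -119/3 + 392*T/3 (H(T) = -7 + ((-5 + (1/3)*1)*(4*T - 1))*(-7) = -7 + ((-5 + 1/3)*(-1 + 4*T))*(-7) = -7 - 14*(-1 + 4*T)/3*(-7) = -7 + (14/3 - 56*T/3)*(-7) = -7 + (-98/3 + 392*T/3) = -119/3 + 392*T/3)
-240833/(-297278) + H(-586)/244143 = -240833/(-297278) + (-119/3 + (392/3)*(-586))/244143 = -240833*(-1/297278) + (-119/3 - 229712/3)*(1/244143) = 240833/297278 - 229831/3*1/244143 = 240833/297278 - 229831/732429 = 108069373339/217735028262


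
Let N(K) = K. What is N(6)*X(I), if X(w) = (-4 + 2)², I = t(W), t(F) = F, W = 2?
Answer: 24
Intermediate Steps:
I = 2
X(w) = 4 (X(w) = (-2)² = 4)
N(6)*X(I) = 6*4 = 24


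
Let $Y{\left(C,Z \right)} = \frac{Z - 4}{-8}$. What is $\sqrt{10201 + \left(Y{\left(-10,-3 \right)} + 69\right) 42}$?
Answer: $\frac{\sqrt{52543}}{2} \approx 114.61$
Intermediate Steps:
$Y{\left(C,Z \right)} = \frac{1}{2} - \frac{Z}{8}$ ($Y{\left(C,Z \right)} = \left(Z - 4\right) \left(- \frac{1}{8}\right) = \left(-4 + Z\right) \left(- \frac{1}{8}\right) = \frac{1}{2} - \frac{Z}{8}$)
$\sqrt{10201 + \left(Y{\left(-10,-3 \right)} + 69\right) 42} = \sqrt{10201 + \left(\left(\frac{1}{2} - - \frac{3}{8}\right) + 69\right) 42} = \sqrt{10201 + \left(\left(\frac{1}{2} + \frac{3}{8}\right) + 69\right) 42} = \sqrt{10201 + \left(\frac{7}{8} + 69\right) 42} = \sqrt{10201 + \frac{559}{8} \cdot 42} = \sqrt{10201 + \frac{11739}{4}} = \sqrt{\frac{52543}{4}} = \frac{\sqrt{52543}}{2}$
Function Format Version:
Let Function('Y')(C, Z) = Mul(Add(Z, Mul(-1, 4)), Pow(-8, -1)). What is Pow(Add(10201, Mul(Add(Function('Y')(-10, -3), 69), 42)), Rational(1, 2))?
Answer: Mul(Rational(1, 2), Pow(52543, Rational(1, 2))) ≈ 114.61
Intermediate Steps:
Function('Y')(C, Z) = Add(Rational(1, 2), Mul(Rational(-1, 8), Z)) (Function('Y')(C, Z) = Mul(Add(Z, -4), Rational(-1, 8)) = Mul(Add(-4, Z), Rational(-1, 8)) = Add(Rational(1, 2), Mul(Rational(-1, 8), Z)))
Pow(Add(10201, Mul(Add(Function('Y')(-10, -3), 69), 42)), Rational(1, 2)) = Pow(Add(10201, Mul(Add(Add(Rational(1, 2), Mul(Rational(-1, 8), -3)), 69), 42)), Rational(1, 2)) = Pow(Add(10201, Mul(Add(Add(Rational(1, 2), Rational(3, 8)), 69), 42)), Rational(1, 2)) = Pow(Add(10201, Mul(Add(Rational(7, 8), 69), 42)), Rational(1, 2)) = Pow(Add(10201, Mul(Rational(559, 8), 42)), Rational(1, 2)) = Pow(Add(10201, Rational(11739, 4)), Rational(1, 2)) = Pow(Rational(52543, 4), Rational(1, 2)) = Mul(Rational(1, 2), Pow(52543, Rational(1, 2)))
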